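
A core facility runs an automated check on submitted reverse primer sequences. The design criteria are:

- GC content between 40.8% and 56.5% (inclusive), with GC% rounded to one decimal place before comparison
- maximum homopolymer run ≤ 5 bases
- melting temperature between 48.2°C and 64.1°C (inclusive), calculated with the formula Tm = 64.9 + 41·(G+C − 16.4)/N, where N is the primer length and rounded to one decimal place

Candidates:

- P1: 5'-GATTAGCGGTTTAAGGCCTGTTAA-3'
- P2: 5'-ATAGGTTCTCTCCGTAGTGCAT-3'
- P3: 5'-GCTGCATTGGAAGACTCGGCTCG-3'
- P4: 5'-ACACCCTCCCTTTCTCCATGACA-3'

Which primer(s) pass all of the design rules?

P1 (24 nt, A=6 T=8 G=7 C=3): GC 10/24 = 41.7% ✓; longest run = 3 ✓; Tm = 64.9 + 41·(10 − 16.4)/24 = 54.0°C ✓ — passes.
P2 (22 nt, A=4 T=8 G=5 C=5): GC 10/22 = 45.5% ✓; longest run = 2 ✓; Tm = 64.9 + 41·(10 − 16.4)/22 = 53.0°C ✓ — passes.
P3 (23 nt, A=4 T=5 G=8 C=6): GC 14/23 = 60.9%, outside 40.8–56.5% ✗; longest run = 2 ✓; Tm = 64.9 + 41·(14 − 16.4)/23 = 60.6°C ✓ — fails.
P4 (23 nt, A=5 T=6 G=1 C=11): GC 12/23 = 52.2% ✓; longest run = 3 ✓; Tm = 64.9 + 41·(12 − 16.4)/23 = 57.1°C ✓ — passes.

P1, P2 and P4.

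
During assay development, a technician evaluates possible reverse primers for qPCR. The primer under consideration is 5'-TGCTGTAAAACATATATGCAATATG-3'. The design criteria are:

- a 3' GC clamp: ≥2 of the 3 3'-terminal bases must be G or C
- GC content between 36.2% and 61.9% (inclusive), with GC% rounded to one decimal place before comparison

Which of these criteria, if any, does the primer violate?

Base counts: A=10, T=8, G=4, C=3 (length 25).
GC clamp: 3' end ATG has 1 G/C, need ≥2 ✗
GC content: GC 7/25 = 28.0%, outside 36.2–61.9% ✗

Fails: GC clamp, GC content.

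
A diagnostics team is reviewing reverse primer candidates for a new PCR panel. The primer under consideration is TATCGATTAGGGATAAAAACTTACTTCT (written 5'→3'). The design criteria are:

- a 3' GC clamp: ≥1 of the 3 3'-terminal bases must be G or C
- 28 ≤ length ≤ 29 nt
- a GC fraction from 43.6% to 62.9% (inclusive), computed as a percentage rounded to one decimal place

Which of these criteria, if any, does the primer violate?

Base counts: A=10, T=10, G=4, C=4 (length 28).
GC clamp: 3' end TCT has 1 G/C ✓
length: length 28 ✓
GC content: GC 8/28 = 28.6%, outside 43.6–62.9% ✗

Fails: GC content.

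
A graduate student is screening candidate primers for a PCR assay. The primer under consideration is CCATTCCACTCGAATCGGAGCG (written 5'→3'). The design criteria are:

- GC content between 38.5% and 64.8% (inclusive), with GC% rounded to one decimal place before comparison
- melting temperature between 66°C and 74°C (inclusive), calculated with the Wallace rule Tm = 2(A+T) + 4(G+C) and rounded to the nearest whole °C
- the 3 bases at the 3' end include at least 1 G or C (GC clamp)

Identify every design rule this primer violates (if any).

Base counts: A=5, T=4, G=5, C=8 (length 22).
GC content: GC 13/22 = 59.1% ✓
Tm: Tm = 2·9 + 4·13 = 70°C ✓
GC clamp: 3' end GCG has 3 G/C ✓

Meets all criteria.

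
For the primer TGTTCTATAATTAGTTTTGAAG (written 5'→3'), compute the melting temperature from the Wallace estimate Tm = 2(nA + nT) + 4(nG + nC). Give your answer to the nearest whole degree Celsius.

54°C

Base counts: A=6, T=11, G=4, C=1 (length 22).
Tm = 2·(6+11) + 4·(4+1) = 2·17 + 4·5 = 34 + 20 = 54°C.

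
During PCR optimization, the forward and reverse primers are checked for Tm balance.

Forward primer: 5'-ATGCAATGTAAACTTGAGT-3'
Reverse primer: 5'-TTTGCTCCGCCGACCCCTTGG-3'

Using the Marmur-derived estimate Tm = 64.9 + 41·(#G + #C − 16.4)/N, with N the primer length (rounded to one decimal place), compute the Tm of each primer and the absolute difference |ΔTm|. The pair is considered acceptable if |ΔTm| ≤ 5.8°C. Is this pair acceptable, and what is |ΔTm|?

|ΔTm| = 17.7°C; the pair is not acceptable.

Forward: G+C = 6, N = 19 → Tm = 64.9 + 41·(6 − 16.4)/19 = 42.5°C.
Reverse: G+C = 14, N = 21 → Tm = 64.9 + 41·(14 − 16.4)/21 = 60.2°C.
|ΔTm| = |42.5 − 60.2| = 17.7°C, > 5.8°C.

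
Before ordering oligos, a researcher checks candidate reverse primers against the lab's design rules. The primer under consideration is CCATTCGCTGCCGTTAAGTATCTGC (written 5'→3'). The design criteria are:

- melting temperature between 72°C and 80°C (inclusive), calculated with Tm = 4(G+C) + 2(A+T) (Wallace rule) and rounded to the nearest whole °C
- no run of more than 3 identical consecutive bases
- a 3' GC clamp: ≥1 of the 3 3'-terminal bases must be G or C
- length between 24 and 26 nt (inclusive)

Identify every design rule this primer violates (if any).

Meets all criteria.

Base counts: A=4, T=8, G=5, C=8 (length 25).
Tm: Tm = 2·12 + 4·13 = 76°C ✓
homopolymer run: longest run = 2 ✓
GC clamp: 3' end TGC has 2 G/C ✓
length: length 25 ✓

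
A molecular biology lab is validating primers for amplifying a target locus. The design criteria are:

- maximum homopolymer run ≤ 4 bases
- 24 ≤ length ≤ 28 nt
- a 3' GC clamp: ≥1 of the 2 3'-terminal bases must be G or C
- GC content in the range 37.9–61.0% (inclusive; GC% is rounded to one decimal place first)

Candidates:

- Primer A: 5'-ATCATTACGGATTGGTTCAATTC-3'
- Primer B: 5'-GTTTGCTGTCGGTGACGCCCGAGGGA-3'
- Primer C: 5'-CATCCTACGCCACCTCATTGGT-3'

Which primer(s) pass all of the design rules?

Primer A (23 nt, A=6 T=9 G=4 C=4): longest run = 2 ✓; length 23, outside 24–28 ✗; 3' end TC has 1 G/C ✓; GC 8/23 = 34.8%, outside 37.9–61.0% ✗ — fails.
Primer B (26 nt, A=3 T=6 G=11 C=6): longest run = 3 ✓; length 26 ✓; 3' end GA has 1 G/C ✓; GC 17/26 = 65.4%, outside 37.9–61.0% ✗ — fails.
Primer C (22 nt, A=4 T=6 G=3 C=9): longest run = 2 ✓; length 22, outside 24–28 ✗; 3' end GT has 1 G/C ✓; GC 12/22 = 54.5% ✓ — fails.

None of the candidates satisfy all criteria.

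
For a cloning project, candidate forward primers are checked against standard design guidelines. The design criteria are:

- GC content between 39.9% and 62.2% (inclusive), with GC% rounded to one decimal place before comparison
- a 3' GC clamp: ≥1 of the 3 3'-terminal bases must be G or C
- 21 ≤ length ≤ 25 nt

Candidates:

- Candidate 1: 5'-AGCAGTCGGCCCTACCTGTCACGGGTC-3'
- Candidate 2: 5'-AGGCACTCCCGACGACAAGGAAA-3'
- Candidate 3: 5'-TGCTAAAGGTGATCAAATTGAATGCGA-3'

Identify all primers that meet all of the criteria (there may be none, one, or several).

Candidate 1 (27 nt, A=4 T=5 G=8 C=10): GC 18/27 = 66.7%, outside 39.9–62.2% ✗; 3' end GTC has 2 G/C ✓; length 27, outside 21–25 ✗ — fails.
Candidate 2 (23 nt, A=9 T=1 G=6 C=7): GC 13/23 = 56.5% ✓; 3' end AAA has 0 G/C, need ≥1 ✗; length 23 ✓ — fails.
Candidate 3 (27 nt, A=10 T=7 G=7 C=3): GC 10/27 = 37.0%, outside 39.9–62.2% ✗; 3' end CGA has 2 G/C ✓; length 27, outside 21–25 ✗ — fails.

None of the candidates satisfy all criteria.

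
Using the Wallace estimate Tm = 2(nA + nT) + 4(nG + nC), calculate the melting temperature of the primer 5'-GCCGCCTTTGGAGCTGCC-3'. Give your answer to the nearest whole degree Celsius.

62°C

Base counts: A=1, T=4, G=6, C=7 (length 18).
Tm = 2·(1+4) + 4·(6+7) = 2·5 + 4·13 = 10 + 52 = 62°C.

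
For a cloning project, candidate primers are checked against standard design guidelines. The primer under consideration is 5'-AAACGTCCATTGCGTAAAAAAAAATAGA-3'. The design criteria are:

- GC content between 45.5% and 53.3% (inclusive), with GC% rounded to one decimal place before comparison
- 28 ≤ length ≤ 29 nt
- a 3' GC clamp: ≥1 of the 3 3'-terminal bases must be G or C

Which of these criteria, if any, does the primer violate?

Base counts: A=15, T=5, G=4, C=4 (length 28).
GC content: GC 8/28 = 28.6%, outside 45.5–53.3% ✗
length: length 28 ✓
GC clamp: 3' end AGA has 1 G/C ✓

Fails: GC content.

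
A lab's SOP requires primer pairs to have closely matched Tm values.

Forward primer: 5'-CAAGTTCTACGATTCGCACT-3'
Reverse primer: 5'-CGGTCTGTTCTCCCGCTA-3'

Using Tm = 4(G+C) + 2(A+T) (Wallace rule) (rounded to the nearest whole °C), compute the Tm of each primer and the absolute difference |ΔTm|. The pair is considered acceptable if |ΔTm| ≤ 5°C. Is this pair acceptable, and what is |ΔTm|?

Forward: A=5 T=6 G=3 C=6 → Tm = 2·11 + 4·9 = 58°C.
Reverse: A=1 T=6 G=4 C=7 → Tm = 2·7 + 4·11 = 58°C.
|ΔTm| = |58 − 58| = 0°C, ≤ 5°C.

|ΔTm| = 0°C; the pair is acceptable.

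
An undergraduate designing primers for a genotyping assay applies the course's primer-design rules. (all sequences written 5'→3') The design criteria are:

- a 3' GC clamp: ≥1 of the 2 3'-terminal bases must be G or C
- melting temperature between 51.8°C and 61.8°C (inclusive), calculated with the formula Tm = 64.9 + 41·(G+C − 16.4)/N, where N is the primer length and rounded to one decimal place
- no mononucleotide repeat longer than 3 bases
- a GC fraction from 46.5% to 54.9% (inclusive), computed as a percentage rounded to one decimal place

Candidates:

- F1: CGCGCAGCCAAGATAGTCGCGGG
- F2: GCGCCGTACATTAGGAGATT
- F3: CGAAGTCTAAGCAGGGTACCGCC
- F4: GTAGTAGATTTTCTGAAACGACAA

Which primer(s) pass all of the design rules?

F1 (23 nt, A=5 T=2 G=9 C=7): 3' end GG has 2 G/C ✓; Tm = 64.9 + 41·(16 − 16.4)/23 = 64.2°C, outside 51.8–61.8°C ✗; longest run = 3 ✓; GC 16/23 = 69.6%, outside 46.5–54.9% ✗ — fails.
F2 (20 nt, A=5 T=5 G=6 C=4): 3' end TT has 0 G/C, need ≥1 ✗; Tm = 64.9 + 41·(10 − 16.4)/20 = 51.8°C ✓; longest run = 2 ✓; GC 10/20 = 50.0% ✓ — fails.
F3 (23 nt, A=6 T=3 G=7 C=7): 3' end CC has 2 G/C ✓; Tm = 64.9 + 41·(14 − 16.4)/23 = 60.6°C ✓; longest run = 3 ✓; GC 14/23 = 60.9%, outside 46.5–54.9% ✗ — fails.
F4 (24 nt, A=9 T=7 G=5 C=3): 3' end AA has 0 G/C, need ≥1 ✗; Tm = 64.9 + 41·(8 − 16.4)/24 = 50.6°C, outside 51.8–61.8°C ✗; longest run = 4, exceeds 3 ✗; GC 8/24 = 33.3%, outside 46.5–54.9% ✗ — fails.

None of the candidates satisfy all criteria.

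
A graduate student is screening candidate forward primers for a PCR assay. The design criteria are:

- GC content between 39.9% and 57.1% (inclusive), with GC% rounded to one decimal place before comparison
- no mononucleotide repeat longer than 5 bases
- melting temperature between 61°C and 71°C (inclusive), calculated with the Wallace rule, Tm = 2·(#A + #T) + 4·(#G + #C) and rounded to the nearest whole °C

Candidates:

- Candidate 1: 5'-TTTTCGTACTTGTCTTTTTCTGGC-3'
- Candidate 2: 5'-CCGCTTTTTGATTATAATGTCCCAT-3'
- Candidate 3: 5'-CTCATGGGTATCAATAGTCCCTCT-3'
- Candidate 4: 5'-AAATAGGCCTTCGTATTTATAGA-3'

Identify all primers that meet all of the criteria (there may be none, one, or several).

Candidate 3 only.

Candidate 1 (24 nt, A=1 T=14 G=4 C=5): GC 9/24 = 37.5%, outside 39.9–57.1% ✗; longest run = 5 ✓; Tm = 2·15 + 4·9 = 66°C ✓ — fails.
Candidate 2 (25 nt, A=5 T=11 G=3 C=6): GC 9/25 = 36.0%, outside 39.9–57.1% ✗; longest run = 5 ✓; Tm = 2·16 + 4·9 = 68°C ✓ — fails.
Candidate 3 (24 nt, A=5 T=8 G=4 C=7): GC 11/24 = 45.8% ✓; longest run = 3 ✓; Tm = 2·13 + 4·11 = 70°C ✓ — passes.
Candidate 4 (23 nt, A=8 T=8 G=4 C=3): GC 7/23 = 30.4%, outside 39.9–57.1% ✗; longest run = 3 ✓; Tm = 2·16 + 4·7 = 60°C, outside 61–71°C ✗ — fails.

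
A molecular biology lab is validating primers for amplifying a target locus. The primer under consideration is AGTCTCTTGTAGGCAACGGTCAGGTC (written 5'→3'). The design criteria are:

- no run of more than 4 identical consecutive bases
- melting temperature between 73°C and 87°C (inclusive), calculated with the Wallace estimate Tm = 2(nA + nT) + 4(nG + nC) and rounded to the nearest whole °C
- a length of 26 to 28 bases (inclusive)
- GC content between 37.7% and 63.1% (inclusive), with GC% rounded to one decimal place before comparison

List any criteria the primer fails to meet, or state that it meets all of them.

Base counts: A=5, T=7, G=8, C=6 (length 26).
homopolymer run: longest run = 2 ✓
Tm: Tm = 2·12 + 4·14 = 80°C ✓
length: length 26 ✓
GC content: GC 14/26 = 53.8% ✓

Meets all criteria.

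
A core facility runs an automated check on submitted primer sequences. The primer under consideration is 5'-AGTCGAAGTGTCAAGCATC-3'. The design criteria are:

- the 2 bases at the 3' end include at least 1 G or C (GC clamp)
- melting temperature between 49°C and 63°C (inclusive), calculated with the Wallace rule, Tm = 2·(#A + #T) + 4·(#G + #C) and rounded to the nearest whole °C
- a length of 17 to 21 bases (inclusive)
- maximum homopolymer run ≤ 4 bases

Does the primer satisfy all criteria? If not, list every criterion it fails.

Base counts: A=6, T=4, G=5, C=4 (length 19).
GC clamp: 3' end TC has 1 G/C ✓
Tm: Tm = 2·10 + 4·9 = 56°C ✓
length: length 19 ✓
homopolymer run: longest run = 2 ✓

Meets all criteria.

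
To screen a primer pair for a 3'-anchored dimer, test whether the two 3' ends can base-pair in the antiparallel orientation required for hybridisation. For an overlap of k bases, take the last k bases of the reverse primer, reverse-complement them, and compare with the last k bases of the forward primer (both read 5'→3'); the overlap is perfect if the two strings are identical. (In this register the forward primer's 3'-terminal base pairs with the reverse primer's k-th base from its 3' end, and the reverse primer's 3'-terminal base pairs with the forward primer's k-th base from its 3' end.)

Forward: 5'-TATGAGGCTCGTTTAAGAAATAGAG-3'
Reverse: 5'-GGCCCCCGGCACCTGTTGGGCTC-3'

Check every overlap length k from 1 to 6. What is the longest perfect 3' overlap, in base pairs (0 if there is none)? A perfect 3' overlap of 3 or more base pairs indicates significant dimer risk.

Last 6 bases (5'→3') — forward …ATAGAG, reverse …GGGCTC.
Reverse complement of the reverse primer's last 6 bases: GAGCCC; its first k bases are the reverse complement of the reverse primer's last k bases, so a perfect k-base overlap needs the forward primer's last k bases to equal them.
Comparing (forward last k vs required): k=1: G vs G ✓; k=2: AG vs GA ✗; k=3: GAG vs GAG ✓; k=4: AGAG vs GAGC ✗; k=5: TAGAG vs GAGCC ✗; k=6: ATAGAG vs GAGCCC ✗.
Perfect overlaps at k = 1, 3; the largest is 3.

Longest perfect overlap: 3 complementary base pairs; significant dimer risk (threshold 3).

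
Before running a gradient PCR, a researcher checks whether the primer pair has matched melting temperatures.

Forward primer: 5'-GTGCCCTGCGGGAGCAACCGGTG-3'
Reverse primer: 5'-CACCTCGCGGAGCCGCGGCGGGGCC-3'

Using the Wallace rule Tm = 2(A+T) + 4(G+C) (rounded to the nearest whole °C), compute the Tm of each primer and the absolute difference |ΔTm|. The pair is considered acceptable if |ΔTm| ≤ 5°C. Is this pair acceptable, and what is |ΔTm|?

Forward: A=3 T=3 G=10 C=7 → Tm = 2·6 + 4·17 = 80°C.
Reverse: A=2 T=1 G=11 C=11 → Tm = 2·3 + 4·22 = 94°C.
|ΔTm| = |80 − 94| = 14°C, > 5°C.

|ΔTm| = 14°C; the pair is not acceptable.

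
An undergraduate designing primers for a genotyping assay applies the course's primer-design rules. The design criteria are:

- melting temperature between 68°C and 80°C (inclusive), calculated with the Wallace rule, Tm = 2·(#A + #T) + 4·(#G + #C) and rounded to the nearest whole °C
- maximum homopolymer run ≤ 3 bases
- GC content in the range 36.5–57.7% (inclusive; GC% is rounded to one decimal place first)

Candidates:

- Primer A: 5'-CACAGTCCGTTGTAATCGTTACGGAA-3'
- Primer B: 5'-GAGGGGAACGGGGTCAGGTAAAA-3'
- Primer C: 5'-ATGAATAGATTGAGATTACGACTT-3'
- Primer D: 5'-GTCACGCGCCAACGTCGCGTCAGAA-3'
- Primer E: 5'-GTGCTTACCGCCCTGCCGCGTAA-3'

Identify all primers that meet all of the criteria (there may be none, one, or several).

Primer A only.

Primer A (26 nt, A=7 T=7 G=6 C=6): Tm = 2·14 + 4·12 = 76°C ✓; longest run = 2 ✓; GC 12/26 = 46.2% ✓ — passes.
Primer B (23 nt, A=8 T=2 G=11 C=2): Tm = 2·10 + 4·13 = 72°C ✓; longest run = 4, exceeds 3 ✗; GC 13/23 = 56.5% ✓ — fails.
Primer C (24 nt, A=9 T=8 G=5 C=2): Tm = 2·17 + 4·7 = 62°C, outside 68–80°C ✗; longest run = 2 ✓; GC 7/24 = 29.2%, outside 36.5–57.7% ✗ — fails.
Primer D (25 nt, A=6 T=3 G=7 C=9): Tm = 2·9 + 4·16 = 82°C, outside 68–80°C ✗; longest run = 2 ✓; GC 16/25 = 64.0%, outside 36.5–57.7% ✗ — fails.
Primer E (23 nt, A=3 T=5 G=6 C=9): Tm = 2·8 + 4·15 = 76°C ✓; longest run = 3 ✓; GC 15/23 = 65.2%, outside 36.5–57.7% ✗ — fails.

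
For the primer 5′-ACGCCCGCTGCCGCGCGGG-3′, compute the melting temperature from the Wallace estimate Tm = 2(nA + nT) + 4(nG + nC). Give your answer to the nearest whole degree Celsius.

Base counts: A=1, T=1, G=8, C=9 (length 19).
Tm = 2·(1+1) + 4·(8+9) = 2·2 + 4·17 = 4 + 68 = 72°C.

72°C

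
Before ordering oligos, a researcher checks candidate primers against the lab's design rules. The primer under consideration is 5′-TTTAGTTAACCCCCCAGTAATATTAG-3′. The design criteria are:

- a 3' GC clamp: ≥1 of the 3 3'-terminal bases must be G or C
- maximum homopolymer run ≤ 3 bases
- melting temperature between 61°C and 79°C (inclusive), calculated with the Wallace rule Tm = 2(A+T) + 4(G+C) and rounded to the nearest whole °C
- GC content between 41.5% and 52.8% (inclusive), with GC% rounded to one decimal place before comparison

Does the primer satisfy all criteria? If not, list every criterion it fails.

Base counts: A=8, T=9, G=3, C=6 (length 26).
GC clamp: 3' end TAG has 1 G/C ✓
homopolymer run: longest run = 6, exceeds 3 ✗
Tm: Tm = 2·17 + 4·9 = 70°C ✓
GC content: GC 9/26 = 34.6%, outside 41.5–52.8% ✗

Fails: homopolymer run, GC content.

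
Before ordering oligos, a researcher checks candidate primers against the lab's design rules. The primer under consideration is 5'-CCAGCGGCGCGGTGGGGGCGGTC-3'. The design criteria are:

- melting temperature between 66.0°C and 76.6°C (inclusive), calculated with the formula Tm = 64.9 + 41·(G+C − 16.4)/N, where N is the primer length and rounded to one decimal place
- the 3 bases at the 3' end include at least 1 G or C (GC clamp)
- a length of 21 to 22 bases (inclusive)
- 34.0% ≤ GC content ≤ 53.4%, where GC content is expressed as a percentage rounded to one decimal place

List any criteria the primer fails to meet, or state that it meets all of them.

Fails: length, GC content.

Base counts: A=1, T=2, G=13, C=7 (length 23).
Tm: Tm = 64.9 + 41·(20 − 16.4)/23 = 71.3°C ✓
GC clamp: 3' end GTC has 2 G/C ✓
length: length 23, outside 21–22 ✗
GC content: GC 20/23 = 87.0%, outside 34.0–53.4% ✗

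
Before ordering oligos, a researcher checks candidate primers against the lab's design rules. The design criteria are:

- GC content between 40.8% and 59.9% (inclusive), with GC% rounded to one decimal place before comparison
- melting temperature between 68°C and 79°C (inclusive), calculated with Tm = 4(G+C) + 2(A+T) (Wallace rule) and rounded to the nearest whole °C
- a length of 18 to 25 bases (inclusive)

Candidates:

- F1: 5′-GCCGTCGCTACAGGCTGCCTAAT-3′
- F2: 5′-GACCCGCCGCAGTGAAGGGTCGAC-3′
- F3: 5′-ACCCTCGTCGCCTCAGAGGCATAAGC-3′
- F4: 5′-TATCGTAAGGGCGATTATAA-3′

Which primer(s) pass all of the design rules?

None of the candidates satisfy all criteria.

F1 (23 nt, A=4 T=5 G=6 C=8): GC 14/23 = 60.9%, outside 40.8–59.9% ✗; Tm = 2·9 + 4·14 = 74°C ✓; length 23 ✓ — fails.
F2 (24 nt, A=5 T=2 G=9 C=8): GC 17/24 = 70.8%, outside 40.8–59.9% ✗; Tm = 2·7 + 4·17 = 82°C, outside 68–79°C ✗; length 24 ✓ — fails.
F3 (26 nt, A=6 T=4 G=6 C=10): GC 16/26 = 61.5%, outside 40.8–59.9% ✗; Tm = 2·10 + 4·16 = 84°C, outside 68–79°C ✗; length 26, outside 18–25 ✗ — fails.
F4 (20 nt, A=7 T=6 G=5 C=2): GC 7/20 = 35.0%, outside 40.8–59.9% ✗; Tm = 2·13 + 4·7 = 54°C, outside 68–79°C ✗; length 20 ✓ — fails.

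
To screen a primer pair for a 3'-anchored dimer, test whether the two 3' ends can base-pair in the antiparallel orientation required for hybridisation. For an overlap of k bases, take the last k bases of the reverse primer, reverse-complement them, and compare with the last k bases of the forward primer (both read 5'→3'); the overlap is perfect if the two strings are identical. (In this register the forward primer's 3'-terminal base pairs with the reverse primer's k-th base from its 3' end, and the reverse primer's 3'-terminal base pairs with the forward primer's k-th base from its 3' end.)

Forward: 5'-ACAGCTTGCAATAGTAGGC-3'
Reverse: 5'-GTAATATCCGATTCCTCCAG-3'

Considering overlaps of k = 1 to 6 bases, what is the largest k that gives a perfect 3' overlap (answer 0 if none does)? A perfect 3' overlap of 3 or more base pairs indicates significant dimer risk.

Last 6 bases (5'→3') — forward …GTAGGC, reverse …CTCCAG.
Reverse complement of the reverse primer's last 6 bases: CTGGAG; its first k bases are the reverse complement of the reverse primer's last k bases, so a perfect k-base overlap needs the forward primer's last k bases to equal them.
Comparing (forward last k vs required): k=1: C vs C ✓; k=2: GC vs CT ✗; k=3: GGC vs CTG ✗; k=4: AGGC vs CTGG ✗; k=5: TAGGC vs CTGGA ✗; k=6: GTAGGC vs CTGGAG ✗.
Only k = 1 is perfect, so the longest perfect 3' overlap is 1.

Longest perfect overlap: 1 complementary base pair; below the dimer-risk threshold (threshold 3).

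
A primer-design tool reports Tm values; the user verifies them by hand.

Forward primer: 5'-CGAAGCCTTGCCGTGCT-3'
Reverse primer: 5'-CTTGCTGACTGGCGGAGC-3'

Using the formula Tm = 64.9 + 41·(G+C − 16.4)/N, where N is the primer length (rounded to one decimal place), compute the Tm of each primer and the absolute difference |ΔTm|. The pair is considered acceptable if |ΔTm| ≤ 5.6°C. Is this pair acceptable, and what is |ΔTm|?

Forward: G+C = 11, N = 17 → Tm = 64.9 + 41·(11 − 16.4)/17 = 51.9°C.
Reverse: G+C = 12, N = 18 → Tm = 64.9 + 41·(12 − 16.4)/18 = 54.9°C.
|ΔTm| = |51.9 − 54.9| = 3.0°C, ≤ 5.6°C.

|ΔTm| = 3.0°C; the pair is acceptable.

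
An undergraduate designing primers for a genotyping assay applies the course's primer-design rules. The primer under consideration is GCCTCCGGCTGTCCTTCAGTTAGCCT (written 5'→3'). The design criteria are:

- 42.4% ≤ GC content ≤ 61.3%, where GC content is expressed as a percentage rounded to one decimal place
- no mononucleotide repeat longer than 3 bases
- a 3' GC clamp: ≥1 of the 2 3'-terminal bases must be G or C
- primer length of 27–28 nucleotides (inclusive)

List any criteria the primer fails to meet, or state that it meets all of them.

Fails: GC content, length.

Base counts: A=2, T=8, G=6, C=10 (length 26).
GC content: GC 16/26 = 61.5%, outside 42.4–61.3% ✗
homopolymer run: longest run = 2 ✓
GC clamp: 3' end CT has 1 G/C ✓
length: length 26, outside 27–28 ✗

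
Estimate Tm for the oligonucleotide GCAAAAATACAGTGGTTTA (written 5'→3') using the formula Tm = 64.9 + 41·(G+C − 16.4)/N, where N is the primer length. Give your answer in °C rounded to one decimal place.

Base counts: A=8, T=5, G=4, C=2; G+C = 6, N = 19.
Tm = 64.9 + 41·(6 − 16.4)/19 = 64.9 + -426.40/19 = 42.5°C.

42.5°C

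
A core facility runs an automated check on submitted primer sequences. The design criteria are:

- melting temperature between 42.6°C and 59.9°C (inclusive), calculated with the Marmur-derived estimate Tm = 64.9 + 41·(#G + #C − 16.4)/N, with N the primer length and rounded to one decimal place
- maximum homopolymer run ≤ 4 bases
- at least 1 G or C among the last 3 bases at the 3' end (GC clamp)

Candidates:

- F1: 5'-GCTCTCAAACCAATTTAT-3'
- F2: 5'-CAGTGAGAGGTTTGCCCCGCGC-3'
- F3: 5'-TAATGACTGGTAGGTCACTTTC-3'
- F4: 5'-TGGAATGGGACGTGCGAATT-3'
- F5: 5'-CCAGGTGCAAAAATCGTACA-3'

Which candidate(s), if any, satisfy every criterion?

F1 (18 nt, A=6 T=6 G=1 C=5): Tm = 64.9 + 41·(6 − 16.4)/18 = 41.2°C, outside 42.6–59.9°C ✗; longest run = 3 ✓; 3' end TAT has 0 G/C, need ≥1 ✗ — fails.
F2 (22 nt, A=3 T=4 G=8 C=7): Tm = 64.9 + 41·(15 − 16.4)/22 = 62.3°C, outside 42.6–59.9°C ✗; longest run = 4 ✓; 3' end CGC has 3 G/C ✓ — fails.
F3 (22 nt, A=5 T=8 G=5 C=4): Tm = 64.9 + 41·(9 − 16.4)/22 = 51.1°C ✓; longest run = 3 ✓; 3' end TTC has 1 G/C ✓ — passes.
F4 (20 nt, A=5 T=5 G=8 C=2): Tm = 64.9 + 41·(10 − 16.4)/20 = 51.8°C ✓; longest run = 3 ✓; 3' end ATT has 0 G/C, need ≥1 ✗ — fails.
F5 (20 nt, A=8 T=3 G=4 C=5): Tm = 64.9 + 41·(9 − 16.4)/20 = 49.7°C ✓; longest run = 5, exceeds 4 ✗; 3' end ACA has 1 G/C ✓ — fails.

F3 only.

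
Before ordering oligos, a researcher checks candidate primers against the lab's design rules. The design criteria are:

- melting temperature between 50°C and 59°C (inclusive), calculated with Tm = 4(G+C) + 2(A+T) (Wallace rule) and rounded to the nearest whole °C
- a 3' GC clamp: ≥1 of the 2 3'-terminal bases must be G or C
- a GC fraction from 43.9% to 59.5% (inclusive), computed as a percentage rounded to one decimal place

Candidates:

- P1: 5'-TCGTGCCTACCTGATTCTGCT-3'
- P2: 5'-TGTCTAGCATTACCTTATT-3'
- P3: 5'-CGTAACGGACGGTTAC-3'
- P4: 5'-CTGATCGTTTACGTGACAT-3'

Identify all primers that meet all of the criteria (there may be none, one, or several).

P1 (21 nt, A=2 T=8 G=4 C=7): Tm = 2·10 + 4·11 = 64°C, outside 50–59°C ✗; 3' end CT has 1 G/C ✓; GC 11/21 = 52.4% ✓ — fails.
P2 (19 nt, A=4 T=9 G=2 C=4): Tm = 2·13 + 4·6 = 50°C ✓; 3' end TT has 0 G/C, need ≥1 ✗; GC 6/19 = 31.6%, outside 43.9–59.5% ✗ — fails.
P3 (16 nt, A=4 T=3 G=5 C=4): Tm = 2·7 + 4·9 = 50°C ✓; 3' end AC has 1 G/C ✓; GC 9/16 = 56.3% ✓ — passes.
P4 (19 nt, A=4 T=7 G=4 C=4): Tm = 2·11 + 4·8 = 54°C ✓; 3' end AT has 0 G/C, need ≥1 ✗; GC 8/19 = 42.1%, outside 43.9–59.5% ✗ — fails.

P3 only.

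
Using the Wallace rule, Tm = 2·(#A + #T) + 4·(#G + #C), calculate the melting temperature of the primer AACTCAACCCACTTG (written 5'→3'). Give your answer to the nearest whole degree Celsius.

Base counts: A=5, T=3, G=1, C=6 (length 15).
Tm = 2·(5+3) + 4·(1+6) = 2·8 + 4·7 = 16 + 28 = 44°C.

44°C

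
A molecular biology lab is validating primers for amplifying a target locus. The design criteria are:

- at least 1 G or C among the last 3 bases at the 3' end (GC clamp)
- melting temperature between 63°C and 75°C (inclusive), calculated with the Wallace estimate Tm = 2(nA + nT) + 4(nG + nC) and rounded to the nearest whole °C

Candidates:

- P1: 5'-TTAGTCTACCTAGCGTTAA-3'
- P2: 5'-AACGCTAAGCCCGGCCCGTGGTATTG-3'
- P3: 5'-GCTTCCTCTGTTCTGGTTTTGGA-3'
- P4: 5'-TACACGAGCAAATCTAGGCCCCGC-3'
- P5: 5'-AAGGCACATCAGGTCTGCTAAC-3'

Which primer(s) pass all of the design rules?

P1 (19 nt, A=5 T=7 G=3 C=4): 3' end TAA has 0 G/C, need ≥1 ✗; Tm = 2·12 + 4·7 = 52°C, outside 63–75°C ✗ — fails.
P2 (26 nt, A=5 T=5 G=8 C=8): 3' end TTG has 1 G/C ✓; Tm = 2·10 + 4·16 = 84°C, outside 63–75°C ✗ — fails.
P3 (23 nt, A=1 T=11 G=6 C=5): 3' end GGA has 2 G/C ✓; Tm = 2·12 + 4·11 = 68°C ✓ — passes.
P4 (24 nt, A=7 T=3 G=5 C=9): 3' end CGC has 3 G/C ✓; Tm = 2·10 + 4·14 = 76°C, outside 63–75°C ✗ — fails.
P5 (22 nt, A=7 T=4 G=5 C=6): 3' end AAC has 1 G/C ✓; Tm = 2·11 + 4·11 = 66°C ✓ — passes.

P3 and P5.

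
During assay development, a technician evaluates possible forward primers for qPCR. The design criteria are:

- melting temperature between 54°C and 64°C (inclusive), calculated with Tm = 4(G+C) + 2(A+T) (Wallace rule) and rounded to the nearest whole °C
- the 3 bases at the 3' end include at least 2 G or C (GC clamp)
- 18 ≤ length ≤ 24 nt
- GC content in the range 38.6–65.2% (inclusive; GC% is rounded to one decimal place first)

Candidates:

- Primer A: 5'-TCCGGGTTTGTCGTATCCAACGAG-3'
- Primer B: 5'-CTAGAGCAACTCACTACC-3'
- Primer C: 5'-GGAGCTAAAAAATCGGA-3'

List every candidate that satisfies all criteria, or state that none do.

Primer A (24 nt, A=4 T=7 G=7 C=6): Tm = 2·11 + 4·13 = 74°C, outside 54–64°C ✗; 3' end GAG has 2 G/C ✓; length 24 ✓; GC 13/24 = 54.2% ✓ — fails.
Primer B (18 nt, A=6 T=3 G=2 C=7): Tm = 2·9 + 4·9 = 54°C ✓; 3' end ACC has 2 G/C ✓; length 18 ✓; GC 9/18 = 50.0% ✓ — passes.
Primer C (17 nt, A=8 T=2 G=5 C=2): Tm = 2·10 + 4·7 = 48°C, outside 54–64°C ✗; 3' end GGA has 2 G/C ✓; length 17, outside 18–24 ✗; GC 7/17 = 41.2% ✓ — fails.

Primer B only.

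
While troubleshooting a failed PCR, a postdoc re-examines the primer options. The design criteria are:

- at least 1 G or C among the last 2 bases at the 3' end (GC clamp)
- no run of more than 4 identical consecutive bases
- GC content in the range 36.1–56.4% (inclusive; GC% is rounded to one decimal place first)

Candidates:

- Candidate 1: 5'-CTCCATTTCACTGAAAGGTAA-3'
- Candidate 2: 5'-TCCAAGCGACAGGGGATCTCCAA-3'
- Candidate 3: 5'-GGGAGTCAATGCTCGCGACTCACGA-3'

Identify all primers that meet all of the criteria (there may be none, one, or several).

Candidate 1 (21 nt, A=7 T=6 G=3 C=5): 3' end AA has 0 G/C, need ≥1 ✗; longest run = 3 ✓; GC 8/21 = 38.1% ✓ — fails.
Candidate 2 (23 nt, A=7 T=3 G=6 C=7): 3' end AA has 0 G/C, need ≥1 ✗; longest run = 4 ✓; GC 13/23 = 56.5%, outside 36.1–56.4% ✗ — fails.
Candidate 3 (25 nt, A=6 T=4 G=8 C=7): 3' end GA has 1 G/C ✓; longest run = 3 ✓; GC 15/25 = 60.0%, outside 36.1–56.4% ✗ — fails.

None of the candidates satisfy all criteria.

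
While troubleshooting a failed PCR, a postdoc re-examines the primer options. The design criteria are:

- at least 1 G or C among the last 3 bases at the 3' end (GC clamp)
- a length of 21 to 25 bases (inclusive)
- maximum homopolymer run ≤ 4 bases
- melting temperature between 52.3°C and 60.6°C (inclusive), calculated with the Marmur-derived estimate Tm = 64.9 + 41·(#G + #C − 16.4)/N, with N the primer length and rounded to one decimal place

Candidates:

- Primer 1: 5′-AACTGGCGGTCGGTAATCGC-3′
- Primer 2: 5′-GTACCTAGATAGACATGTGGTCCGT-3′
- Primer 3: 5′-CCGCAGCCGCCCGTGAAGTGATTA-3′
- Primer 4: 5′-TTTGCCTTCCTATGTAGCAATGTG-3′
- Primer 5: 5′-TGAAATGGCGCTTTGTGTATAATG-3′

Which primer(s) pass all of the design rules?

Primer 1 (20 nt, A=4 T=4 G=7 C=5): 3' end CGC has 3 G/C ✓; length 20, outside 21–25 ✗; longest run = 2 ✓; Tm = 64.9 + 41·(12 − 16.4)/20 = 55.9°C ✓ — fails.
Primer 2 (25 nt, A=6 T=7 G=7 C=5): 3' end CGT has 2 G/C ✓; length 25 ✓; longest run = 2 ✓; Tm = 64.9 + 41·(12 − 16.4)/25 = 57.7°C ✓ — passes.
Primer 3 (24 nt, A=5 T=4 G=7 C=8): 3' end TTA has 0 G/C, need ≥1 ✗; length 24 ✓; longest run = 3 ✓; Tm = 64.9 + 41·(15 − 16.4)/24 = 62.5°C, outside 52.3–60.6°C ✗ — fails.
Primer 4 (24 nt, A=4 T=10 G=5 C=5): 3' end GTG has 2 G/C ✓; length 24 ✓; longest run = 3 ✓; Tm = 64.9 + 41·(10 − 16.4)/24 = 54.0°C ✓ — passes.
Primer 5 (24 nt, A=6 T=9 G=7 C=2): 3' end ATG has 1 G/C ✓; length 24 ✓; longest run = 3 ✓; Tm = 64.9 + 41·(9 − 16.4)/24 = 52.3°C ✓ — passes.

Primer 2, Primer 4 and Primer 5.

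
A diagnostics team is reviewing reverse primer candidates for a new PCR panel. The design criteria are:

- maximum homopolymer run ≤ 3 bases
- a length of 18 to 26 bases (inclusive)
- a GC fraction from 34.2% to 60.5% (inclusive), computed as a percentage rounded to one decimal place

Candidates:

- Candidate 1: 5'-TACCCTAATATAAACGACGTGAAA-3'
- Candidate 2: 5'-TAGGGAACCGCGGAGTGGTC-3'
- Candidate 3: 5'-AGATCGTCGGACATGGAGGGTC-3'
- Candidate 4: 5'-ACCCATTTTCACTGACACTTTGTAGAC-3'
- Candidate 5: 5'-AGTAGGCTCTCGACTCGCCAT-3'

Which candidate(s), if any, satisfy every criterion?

Candidate 1 (24 nt, A=11 T=5 G=3 C=5): longest run = 3 ✓; length 24 ✓; GC 8/24 = 33.3%, outside 34.2–60.5% ✗ — fails.
Candidate 2 (20 nt, A=4 T=3 G=9 C=4): longest run = 3 ✓; length 20 ✓; GC 13/20 = 65.0%, outside 34.2–60.5% ✗ — fails.
Candidate 3 (22 nt, A=5 T=4 G=9 C=4): longest run = 3 ✓; length 22 ✓; GC 13/22 = 59.1% ✓ — passes.
Candidate 4 (27 nt, A=7 T=9 G=3 C=8): longest run = 4, exceeds 3 ✗; length 27, outside 18–26 ✗; GC 11/27 = 40.7% ✓ — fails.
Candidate 5 (21 nt, A=4 T=5 G=5 C=7): longest run = 2 ✓; length 21 ✓; GC 12/21 = 57.1% ✓ — passes.

Candidate 3 and Candidate 5.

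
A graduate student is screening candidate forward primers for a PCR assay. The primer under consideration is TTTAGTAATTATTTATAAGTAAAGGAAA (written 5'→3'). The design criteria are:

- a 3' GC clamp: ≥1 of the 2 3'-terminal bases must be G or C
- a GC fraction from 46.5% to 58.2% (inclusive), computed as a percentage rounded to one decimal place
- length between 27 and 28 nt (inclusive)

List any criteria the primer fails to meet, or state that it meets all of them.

Base counts: A=13, T=11, G=4, C=0 (length 28).
GC clamp: 3' end AA has 0 G/C, need ≥1 ✗
GC content: GC 4/28 = 14.3%, outside 46.5–58.2% ✗
length: length 28 ✓

Fails: GC clamp, GC content.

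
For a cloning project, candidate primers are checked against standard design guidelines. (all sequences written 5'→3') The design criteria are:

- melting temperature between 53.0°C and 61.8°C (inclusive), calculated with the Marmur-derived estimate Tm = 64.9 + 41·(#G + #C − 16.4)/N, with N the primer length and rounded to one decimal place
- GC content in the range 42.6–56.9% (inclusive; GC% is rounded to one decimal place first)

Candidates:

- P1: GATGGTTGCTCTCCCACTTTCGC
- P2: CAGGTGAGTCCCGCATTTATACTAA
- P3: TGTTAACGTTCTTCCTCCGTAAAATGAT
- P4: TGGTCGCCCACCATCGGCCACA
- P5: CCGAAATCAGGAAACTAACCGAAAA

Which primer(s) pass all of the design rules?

P1 (23 nt, A=2 T=8 G=5 C=8): Tm = 64.9 + 41·(13 − 16.4)/23 = 58.8°C ✓; GC 13/23 = 56.5% ✓ — passes.
P2 (25 nt, A=7 T=7 G=5 C=6): Tm = 64.9 + 41·(11 − 16.4)/25 = 56.0°C ✓; GC 11/25 = 44.0% ✓ — passes.
P3 (28 nt, A=7 T=11 G=4 C=6): Tm = 64.9 + 41·(10 − 16.4)/28 = 55.5°C ✓; GC 10/28 = 35.7%, outside 42.6–56.9% ✗ — fails.
P4 (22 nt, A=4 T=3 G=5 C=10): Tm = 64.9 + 41·(15 − 16.4)/22 = 62.3°C, outside 53.0–61.8°C ✗; GC 15/22 = 68.2%, outside 42.6–56.9% ✗ — fails.
P5 (25 nt, A=13 T=2 G=4 C=6): Tm = 64.9 + 41·(10 − 16.4)/25 = 54.4°C ✓; GC 10/25 = 40.0%, outside 42.6–56.9% ✗ — fails.

P1 and P2.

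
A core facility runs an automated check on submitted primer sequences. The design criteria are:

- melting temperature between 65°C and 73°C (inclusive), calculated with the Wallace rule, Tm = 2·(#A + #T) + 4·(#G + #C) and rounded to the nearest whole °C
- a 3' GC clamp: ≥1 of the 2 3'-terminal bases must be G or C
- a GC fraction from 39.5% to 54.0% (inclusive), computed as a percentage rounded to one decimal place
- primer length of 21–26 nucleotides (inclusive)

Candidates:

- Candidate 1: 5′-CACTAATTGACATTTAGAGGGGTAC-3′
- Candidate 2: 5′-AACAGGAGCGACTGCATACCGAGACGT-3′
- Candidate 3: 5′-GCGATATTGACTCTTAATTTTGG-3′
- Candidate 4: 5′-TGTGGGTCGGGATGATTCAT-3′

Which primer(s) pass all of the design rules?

Candidate 1 only.

Candidate 1 (25 nt, A=8 T=7 G=6 C=4): Tm = 2·15 + 4·10 = 70°C ✓; 3' end AC has 1 G/C ✓; GC 10/25 = 40.0% ✓; length 25 ✓ — passes.
Candidate 2 (27 nt, A=9 T=3 G=8 C=7): Tm = 2·12 + 4·15 = 84°C, outside 65–73°C ✗; 3' end GT has 1 G/C ✓; GC 15/27 = 55.6%, outside 39.5–54.0% ✗; length 27, outside 21–26 ✗ — fails.
Candidate 3 (23 nt, A=5 T=10 G=5 C=3): Tm = 2·15 + 4·8 = 62°C, outside 65–73°C ✗; 3' end GG has 2 G/C ✓; GC 8/23 = 34.8%, outside 39.5–54.0% ✗; length 23 ✓ — fails.
Candidate 4 (20 nt, A=3 T=7 G=8 C=2): Tm = 2·10 + 4·10 = 60°C, outside 65–73°C ✗; 3' end AT has 0 G/C, need ≥1 ✗; GC 10/20 = 50.0% ✓; length 20, outside 21–26 ✗ — fails.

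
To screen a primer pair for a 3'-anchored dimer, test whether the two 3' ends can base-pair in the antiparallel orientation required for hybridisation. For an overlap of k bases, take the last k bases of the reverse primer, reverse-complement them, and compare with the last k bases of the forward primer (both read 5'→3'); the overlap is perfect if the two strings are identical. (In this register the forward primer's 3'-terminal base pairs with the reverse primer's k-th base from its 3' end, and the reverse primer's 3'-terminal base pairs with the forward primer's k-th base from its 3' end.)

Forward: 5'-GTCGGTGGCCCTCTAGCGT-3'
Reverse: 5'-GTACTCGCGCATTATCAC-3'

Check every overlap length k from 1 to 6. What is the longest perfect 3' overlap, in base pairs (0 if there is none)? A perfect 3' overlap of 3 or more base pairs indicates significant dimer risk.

Last 6 bases (5'→3') — forward …TAGCGT, reverse …TATCAC.
Reverse complement of the reverse primer's last 6 bases: GTGATA; its first k bases are the reverse complement of the reverse primer's last k bases, so a perfect k-base overlap needs the forward primer's last k bases to equal them.
Comparing (forward last k vs required): k=1: T vs G ✗; k=2: GT vs GT ✓; k=3: CGT vs GTG ✗; k=4: GCGT vs GTGA ✗; k=5: AGCGT vs GTGAT ✗; k=6: TAGCGT vs GTGATA ✗.
Only k = 2 is perfect, so the longest perfect 3' overlap is 2.

Longest perfect overlap: 2 complementary base pairs; below the dimer-risk threshold (threshold 3).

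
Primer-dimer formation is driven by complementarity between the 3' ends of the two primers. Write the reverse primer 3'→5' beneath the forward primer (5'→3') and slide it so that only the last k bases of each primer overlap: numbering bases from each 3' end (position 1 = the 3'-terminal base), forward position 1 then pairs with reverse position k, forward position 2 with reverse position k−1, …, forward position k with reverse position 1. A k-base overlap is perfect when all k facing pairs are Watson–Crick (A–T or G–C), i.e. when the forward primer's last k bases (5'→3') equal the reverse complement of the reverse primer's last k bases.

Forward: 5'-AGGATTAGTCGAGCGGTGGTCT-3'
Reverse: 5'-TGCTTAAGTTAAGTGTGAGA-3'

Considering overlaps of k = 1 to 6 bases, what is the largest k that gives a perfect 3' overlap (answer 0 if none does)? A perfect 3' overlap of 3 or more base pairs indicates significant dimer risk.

Last 6 bases (5'→3') — forward …TGGTCT, reverse …GTGAGA.
Reverse complement of the reverse primer's last 6 bases: TCTCAC; its first k bases are the reverse complement of the reverse primer's last k bases, so a perfect k-base overlap needs the forward primer's last k bases to equal them.
Comparing (forward last k vs required): k=1: T vs T ✓; k=2: CT vs TC ✗; k=3: TCT vs TCT ✓; k=4: GTCT vs TCTC ✗; k=5: GGTCT vs TCTCA ✗; k=6: TGGTCT vs TCTCAC ✗.
Perfect overlaps at k = 1, 3; the largest is 3.

Longest perfect overlap: 3 complementary base pairs; significant dimer risk (threshold 3).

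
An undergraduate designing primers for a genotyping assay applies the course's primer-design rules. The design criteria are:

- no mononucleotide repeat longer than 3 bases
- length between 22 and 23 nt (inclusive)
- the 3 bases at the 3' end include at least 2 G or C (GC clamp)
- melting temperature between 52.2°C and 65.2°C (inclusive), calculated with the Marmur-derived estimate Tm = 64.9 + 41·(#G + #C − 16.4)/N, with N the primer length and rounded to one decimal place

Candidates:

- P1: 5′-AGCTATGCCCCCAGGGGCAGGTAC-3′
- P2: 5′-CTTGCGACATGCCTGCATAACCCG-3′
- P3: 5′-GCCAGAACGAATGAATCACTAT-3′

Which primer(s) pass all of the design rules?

None of the candidates satisfy all criteria.

P1 (24 nt, A=5 T=3 G=8 C=8): longest run = 5, exceeds 3 ✗; length 24, outside 22–23 ✗; 3' end TAC has 1 G/C, need ≥2 ✗; Tm = 64.9 + 41·(16 − 16.4)/24 = 64.2°C ✓ — fails.
P2 (24 nt, A=5 T=5 G=5 C=9): longest run = 3 ✓; length 24, outside 22–23 ✗; 3' end CCG has 3 G/C ✓; Tm = 64.9 + 41·(14 − 16.4)/24 = 60.8°C ✓ — fails.
P3 (22 nt, A=9 T=4 G=4 C=5): longest run = 2 ✓; length 22 ✓; 3' end TAT has 0 G/C, need ≥2 ✗; Tm = 64.9 + 41·(9 − 16.4)/22 = 51.1°C, outside 52.2–65.2°C ✗ — fails.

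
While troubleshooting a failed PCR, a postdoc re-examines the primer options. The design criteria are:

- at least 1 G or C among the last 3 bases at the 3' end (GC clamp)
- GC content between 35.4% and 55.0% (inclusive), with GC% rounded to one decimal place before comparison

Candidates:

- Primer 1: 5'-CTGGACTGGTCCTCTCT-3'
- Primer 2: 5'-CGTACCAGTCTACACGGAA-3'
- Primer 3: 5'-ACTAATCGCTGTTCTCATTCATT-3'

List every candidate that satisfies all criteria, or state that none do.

Primer 1 (17 nt, A=1 T=6 G=4 C=6): 3' end TCT has 1 G/C ✓; GC 10/17 = 58.8%, outside 35.4–55.0% ✗ — fails.
Primer 2 (19 nt, A=6 T=3 G=4 C=6): 3' end GAA has 1 G/C ✓; GC 10/19 = 52.6% ✓ — passes.
Primer 3 (23 nt, A=5 T=10 G=2 C=6): 3' end ATT has 0 G/C, need ≥1 ✗; GC 8/23 = 34.8%, outside 35.4–55.0% ✗ — fails.

Primer 2 only.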